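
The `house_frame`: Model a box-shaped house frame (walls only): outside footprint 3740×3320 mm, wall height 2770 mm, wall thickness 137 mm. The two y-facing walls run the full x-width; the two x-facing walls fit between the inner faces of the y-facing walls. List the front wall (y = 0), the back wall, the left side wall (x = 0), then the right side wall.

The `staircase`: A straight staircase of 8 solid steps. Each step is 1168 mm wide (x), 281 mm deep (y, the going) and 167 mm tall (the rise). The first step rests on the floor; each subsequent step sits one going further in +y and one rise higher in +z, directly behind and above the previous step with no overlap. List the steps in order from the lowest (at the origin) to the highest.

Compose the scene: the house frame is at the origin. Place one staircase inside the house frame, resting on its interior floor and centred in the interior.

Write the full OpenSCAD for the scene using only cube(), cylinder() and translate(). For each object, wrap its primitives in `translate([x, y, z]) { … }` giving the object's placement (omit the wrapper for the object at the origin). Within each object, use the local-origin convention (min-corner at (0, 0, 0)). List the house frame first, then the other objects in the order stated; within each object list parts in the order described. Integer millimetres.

cube([3740, 137, 2770]);
translate([0, 3183, 0]) cube([3740, 137, 2770]);
translate([0, 137, 0]) cube([137, 3046, 2770]);
translate([3603, 137, 0]) cube([137, 3046, 2770]);
translate([1286, 536, 0]) {
  cube([1168, 281, 167]);
  translate([0, 281, 167]) cube([1168, 281, 167]);
  translate([0, 562, 334]) cube([1168, 281, 167]);
  translate([0, 843, 501]) cube([1168, 281, 167]);
  translate([0, 1124, 668]) cube([1168, 281, 167]);
  translate([0, 1405, 835]) cube([1168, 281, 167]);
  translate([0, 1686, 1002]) cube([1168, 281, 167]);
  translate([0, 1967, 1169]) cube([1168, 281, 167]);
}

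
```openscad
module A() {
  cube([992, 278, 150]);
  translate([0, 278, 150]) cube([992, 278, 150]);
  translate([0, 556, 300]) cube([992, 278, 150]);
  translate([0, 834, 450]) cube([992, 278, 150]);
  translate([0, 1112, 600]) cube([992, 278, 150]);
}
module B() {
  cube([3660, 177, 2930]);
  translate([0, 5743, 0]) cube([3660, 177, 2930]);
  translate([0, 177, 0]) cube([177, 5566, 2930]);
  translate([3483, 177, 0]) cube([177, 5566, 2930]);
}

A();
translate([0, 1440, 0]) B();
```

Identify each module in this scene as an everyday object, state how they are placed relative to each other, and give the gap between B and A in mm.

A is a staircase. B is a house frame. The house frame is on the floor beside the staircase on its +y side. The gap between the house frame and the staircase is 50 mm.

The house frame's nearest face is 50 mm from the staircase's +y face.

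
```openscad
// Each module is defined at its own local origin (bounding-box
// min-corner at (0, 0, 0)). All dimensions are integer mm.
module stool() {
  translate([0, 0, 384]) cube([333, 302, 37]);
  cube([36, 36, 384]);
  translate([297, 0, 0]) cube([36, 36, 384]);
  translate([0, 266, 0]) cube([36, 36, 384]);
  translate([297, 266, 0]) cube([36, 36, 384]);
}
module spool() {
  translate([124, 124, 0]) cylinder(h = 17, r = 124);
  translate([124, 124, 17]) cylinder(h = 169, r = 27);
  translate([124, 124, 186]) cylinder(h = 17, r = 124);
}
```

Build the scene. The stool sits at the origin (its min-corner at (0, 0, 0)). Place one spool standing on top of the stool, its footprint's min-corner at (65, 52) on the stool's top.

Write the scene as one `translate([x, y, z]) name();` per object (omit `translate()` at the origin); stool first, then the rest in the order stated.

stool();
translate([65, 52, 421]) spool();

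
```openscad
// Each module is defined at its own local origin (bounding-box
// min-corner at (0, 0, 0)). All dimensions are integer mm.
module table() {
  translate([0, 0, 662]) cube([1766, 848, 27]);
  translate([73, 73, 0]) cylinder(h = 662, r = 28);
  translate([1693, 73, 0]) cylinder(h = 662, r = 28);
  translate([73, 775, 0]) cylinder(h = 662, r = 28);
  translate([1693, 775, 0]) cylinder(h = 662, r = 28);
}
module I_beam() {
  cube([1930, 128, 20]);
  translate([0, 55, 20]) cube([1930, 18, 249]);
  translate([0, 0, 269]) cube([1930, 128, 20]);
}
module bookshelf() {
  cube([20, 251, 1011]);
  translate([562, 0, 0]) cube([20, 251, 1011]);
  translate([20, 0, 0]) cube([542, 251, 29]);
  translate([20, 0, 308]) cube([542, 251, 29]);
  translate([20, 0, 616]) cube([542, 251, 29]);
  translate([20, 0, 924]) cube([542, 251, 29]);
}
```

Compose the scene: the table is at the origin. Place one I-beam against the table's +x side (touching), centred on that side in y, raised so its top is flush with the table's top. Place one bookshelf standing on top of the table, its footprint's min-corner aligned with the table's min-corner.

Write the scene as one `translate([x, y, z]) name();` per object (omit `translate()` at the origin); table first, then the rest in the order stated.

table();
translate([1766, 360, 400]) I_beam();
translate([0, 0, 689]) bookshelf();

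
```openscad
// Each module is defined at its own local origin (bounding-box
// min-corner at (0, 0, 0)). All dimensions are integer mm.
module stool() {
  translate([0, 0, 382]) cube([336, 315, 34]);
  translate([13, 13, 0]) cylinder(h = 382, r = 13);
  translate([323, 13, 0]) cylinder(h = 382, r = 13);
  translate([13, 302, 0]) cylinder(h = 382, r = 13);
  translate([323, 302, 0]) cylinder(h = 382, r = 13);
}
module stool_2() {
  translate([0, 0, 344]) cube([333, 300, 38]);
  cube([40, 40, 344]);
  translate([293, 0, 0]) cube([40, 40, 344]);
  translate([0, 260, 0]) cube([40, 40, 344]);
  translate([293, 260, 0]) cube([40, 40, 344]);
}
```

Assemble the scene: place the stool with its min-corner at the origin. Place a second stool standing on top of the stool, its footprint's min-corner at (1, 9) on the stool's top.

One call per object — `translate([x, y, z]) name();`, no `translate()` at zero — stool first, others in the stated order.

stool();
translate([1, 9, 416]) stool_2();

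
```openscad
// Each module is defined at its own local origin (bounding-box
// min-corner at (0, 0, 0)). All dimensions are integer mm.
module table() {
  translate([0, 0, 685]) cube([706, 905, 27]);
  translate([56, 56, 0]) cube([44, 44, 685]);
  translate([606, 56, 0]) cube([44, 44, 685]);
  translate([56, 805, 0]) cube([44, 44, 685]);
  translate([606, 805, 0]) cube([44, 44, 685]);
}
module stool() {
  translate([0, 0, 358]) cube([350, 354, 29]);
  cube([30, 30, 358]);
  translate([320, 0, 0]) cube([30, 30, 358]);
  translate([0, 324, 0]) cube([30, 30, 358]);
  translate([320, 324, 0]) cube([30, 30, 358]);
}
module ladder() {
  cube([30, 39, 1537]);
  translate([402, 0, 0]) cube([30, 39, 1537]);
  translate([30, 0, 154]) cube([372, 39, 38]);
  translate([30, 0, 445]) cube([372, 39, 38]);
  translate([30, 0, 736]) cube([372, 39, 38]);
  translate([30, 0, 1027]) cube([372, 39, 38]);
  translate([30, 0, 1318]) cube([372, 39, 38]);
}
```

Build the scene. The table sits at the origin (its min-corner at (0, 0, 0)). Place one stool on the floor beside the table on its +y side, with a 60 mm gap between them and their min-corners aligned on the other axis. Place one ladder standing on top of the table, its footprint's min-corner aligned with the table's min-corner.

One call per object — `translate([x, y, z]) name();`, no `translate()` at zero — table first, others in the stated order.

table();
translate([0, 965, 0]) stool();
translate([0, 0, 712]) ladder();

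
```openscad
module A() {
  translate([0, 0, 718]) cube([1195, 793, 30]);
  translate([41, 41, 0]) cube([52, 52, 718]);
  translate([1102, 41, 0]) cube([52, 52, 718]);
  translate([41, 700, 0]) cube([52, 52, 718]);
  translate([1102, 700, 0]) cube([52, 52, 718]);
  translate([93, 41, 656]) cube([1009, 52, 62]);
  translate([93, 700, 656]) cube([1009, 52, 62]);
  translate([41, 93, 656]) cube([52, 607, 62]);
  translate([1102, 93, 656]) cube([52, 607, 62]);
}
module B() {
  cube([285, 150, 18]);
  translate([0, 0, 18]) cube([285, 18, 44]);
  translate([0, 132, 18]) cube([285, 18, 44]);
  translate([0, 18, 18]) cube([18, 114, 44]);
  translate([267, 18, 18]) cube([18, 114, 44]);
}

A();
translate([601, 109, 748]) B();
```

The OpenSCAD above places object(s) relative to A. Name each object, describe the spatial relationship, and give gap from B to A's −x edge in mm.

A is a table. B is an open box. The open box is on top of the table. The gap from the open box to the table's −x edge is 601 mm.

The open box's min-x is at 601; the table's min-x is 0; gap = 601 mm.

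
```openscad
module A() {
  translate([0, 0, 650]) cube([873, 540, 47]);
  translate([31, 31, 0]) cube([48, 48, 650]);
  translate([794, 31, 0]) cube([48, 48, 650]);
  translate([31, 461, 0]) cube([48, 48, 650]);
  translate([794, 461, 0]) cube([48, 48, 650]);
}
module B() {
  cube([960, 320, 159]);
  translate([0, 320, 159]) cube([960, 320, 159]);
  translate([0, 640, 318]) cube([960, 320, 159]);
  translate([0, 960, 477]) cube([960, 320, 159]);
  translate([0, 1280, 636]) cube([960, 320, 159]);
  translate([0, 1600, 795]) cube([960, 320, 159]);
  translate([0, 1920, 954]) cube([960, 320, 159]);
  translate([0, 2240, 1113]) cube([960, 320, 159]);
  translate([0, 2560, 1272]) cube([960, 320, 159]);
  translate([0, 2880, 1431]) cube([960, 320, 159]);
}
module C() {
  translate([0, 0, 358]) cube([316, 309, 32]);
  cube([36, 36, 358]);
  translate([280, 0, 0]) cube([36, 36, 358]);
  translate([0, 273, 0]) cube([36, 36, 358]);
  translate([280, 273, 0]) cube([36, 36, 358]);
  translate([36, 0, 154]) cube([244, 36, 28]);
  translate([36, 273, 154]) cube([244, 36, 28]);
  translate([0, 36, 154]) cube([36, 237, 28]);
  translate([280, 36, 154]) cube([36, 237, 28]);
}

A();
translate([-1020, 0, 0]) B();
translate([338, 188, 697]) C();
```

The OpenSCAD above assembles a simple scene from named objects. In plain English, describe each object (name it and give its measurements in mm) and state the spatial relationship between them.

A is a rectangular dining table. The top is 873×540×47 mm with its upper surface at z = 697 mm. It stands on four 48×48 mm square legs, each inset 31 mm from the nearest pair of top edges, running from the floor to the underside of the top.

B is a run of 10 identical solid stair steps. Each tread is 960×320 mm and each step block is 159 mm high. Step 1 rests on the floor; step k is offset from step 1 by (k−1)×320 mm in y and (k−1)×159 mm in z.

C is a simple wooden stool: a rectangular seat 316 mm (x) by 309 mm (y), 32 mm thick, top face at z = 390 mm, on four square legs, each 36×36 mm in cross-section. The legs rest on z = 0, each flush with a corner of the seat. Four stretchers, 36 mm wide and 28 mm tall, connect adjacent legs with their undersides at z = 154 mm, each running between the inner faces of the legs it joins and aligned with the legs' outer faces on the other axis.

The staircase is on the floor beside the table on its −x side. The stool is on top of the table.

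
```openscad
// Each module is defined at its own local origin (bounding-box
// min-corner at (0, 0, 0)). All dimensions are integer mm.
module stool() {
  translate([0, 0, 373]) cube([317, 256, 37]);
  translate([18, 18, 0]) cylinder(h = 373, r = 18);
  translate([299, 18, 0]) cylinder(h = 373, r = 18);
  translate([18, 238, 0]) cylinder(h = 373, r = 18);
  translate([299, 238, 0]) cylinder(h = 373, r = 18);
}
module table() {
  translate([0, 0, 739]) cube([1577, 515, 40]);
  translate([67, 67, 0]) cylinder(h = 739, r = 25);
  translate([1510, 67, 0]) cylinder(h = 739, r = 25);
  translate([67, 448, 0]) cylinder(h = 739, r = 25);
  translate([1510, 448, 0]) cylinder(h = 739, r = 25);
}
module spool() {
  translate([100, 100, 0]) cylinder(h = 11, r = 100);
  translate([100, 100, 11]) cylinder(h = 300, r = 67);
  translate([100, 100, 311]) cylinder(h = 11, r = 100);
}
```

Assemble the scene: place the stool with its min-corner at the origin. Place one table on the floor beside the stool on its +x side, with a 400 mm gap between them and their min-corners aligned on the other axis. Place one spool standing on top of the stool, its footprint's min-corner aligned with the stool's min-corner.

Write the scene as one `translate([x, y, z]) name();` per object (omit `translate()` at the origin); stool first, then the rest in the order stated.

stool();
translate([717, 0, 0]) table();
translate([0, 0, 410]) spool();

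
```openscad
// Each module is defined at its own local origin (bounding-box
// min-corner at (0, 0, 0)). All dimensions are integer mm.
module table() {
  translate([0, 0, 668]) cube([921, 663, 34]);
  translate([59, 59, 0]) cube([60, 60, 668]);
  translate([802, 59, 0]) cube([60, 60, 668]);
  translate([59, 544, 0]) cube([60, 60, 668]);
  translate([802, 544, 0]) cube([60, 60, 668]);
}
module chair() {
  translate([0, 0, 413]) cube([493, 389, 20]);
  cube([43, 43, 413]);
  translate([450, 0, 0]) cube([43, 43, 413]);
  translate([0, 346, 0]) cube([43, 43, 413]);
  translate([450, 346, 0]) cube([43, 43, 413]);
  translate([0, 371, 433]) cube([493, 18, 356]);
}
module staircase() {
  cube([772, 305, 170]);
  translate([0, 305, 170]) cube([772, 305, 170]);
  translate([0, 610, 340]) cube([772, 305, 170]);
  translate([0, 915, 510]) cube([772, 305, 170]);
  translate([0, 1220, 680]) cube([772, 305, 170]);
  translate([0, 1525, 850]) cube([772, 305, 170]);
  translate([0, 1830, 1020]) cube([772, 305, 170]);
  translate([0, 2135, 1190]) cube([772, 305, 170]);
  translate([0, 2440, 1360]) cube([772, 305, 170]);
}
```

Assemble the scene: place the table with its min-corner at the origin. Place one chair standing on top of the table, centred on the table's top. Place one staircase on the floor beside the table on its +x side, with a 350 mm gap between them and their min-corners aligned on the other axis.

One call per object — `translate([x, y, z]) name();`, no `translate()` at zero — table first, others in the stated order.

table();
translate([214, 137, 702]) chair();
translate([1271, 0, 0]) staircase();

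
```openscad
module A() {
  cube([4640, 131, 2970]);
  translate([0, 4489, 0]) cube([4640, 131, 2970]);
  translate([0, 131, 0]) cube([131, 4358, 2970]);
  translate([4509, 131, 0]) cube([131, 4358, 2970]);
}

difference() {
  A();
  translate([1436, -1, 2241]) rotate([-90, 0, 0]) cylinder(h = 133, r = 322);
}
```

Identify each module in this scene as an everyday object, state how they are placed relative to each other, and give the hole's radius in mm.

The subtracted cylinder has r = 322 mm.

A is a house frame. The house frame has a circular hole through its front wall. The hole's radius is 322 mm.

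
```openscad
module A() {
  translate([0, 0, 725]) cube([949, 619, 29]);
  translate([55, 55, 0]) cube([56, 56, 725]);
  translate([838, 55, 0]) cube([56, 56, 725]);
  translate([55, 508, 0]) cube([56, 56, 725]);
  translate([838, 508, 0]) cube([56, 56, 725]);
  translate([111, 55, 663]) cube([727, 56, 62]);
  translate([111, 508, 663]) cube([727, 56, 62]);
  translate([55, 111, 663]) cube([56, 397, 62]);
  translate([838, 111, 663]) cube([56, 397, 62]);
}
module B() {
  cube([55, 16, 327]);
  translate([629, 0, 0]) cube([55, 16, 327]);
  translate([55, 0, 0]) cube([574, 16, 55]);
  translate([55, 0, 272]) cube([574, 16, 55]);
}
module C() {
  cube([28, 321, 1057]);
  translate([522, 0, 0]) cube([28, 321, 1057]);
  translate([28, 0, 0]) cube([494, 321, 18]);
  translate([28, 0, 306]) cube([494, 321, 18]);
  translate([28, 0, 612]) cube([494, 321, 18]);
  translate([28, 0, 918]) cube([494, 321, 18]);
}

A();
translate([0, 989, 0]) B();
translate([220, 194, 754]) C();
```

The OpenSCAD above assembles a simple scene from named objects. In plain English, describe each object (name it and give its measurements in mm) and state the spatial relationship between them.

A is a table: top 949 mm (x) × 619 mm (y), 29 mm thick, upper face at z = 754 mm, on four 56×56 mm square legs, each inset 55 mm from the nearest pair of top edges, running from z = 0 to the bottom of the top. Four apron rails, 56 mm thick and 62 mm tall, run between adjacent legs with their top edges flush with the underside of the top and their outer faces flush with the legs' outer faces.

B is a picture frame with a 574×217 mm rectangular opening (x by z) and a uniform 55 mm border on every side. Frame depth is 16 mm along y. It is built from two vertical stiles running the full outside height and two horizontal rails spanning the gap between the stiles.

C is an open bookshelf. Two side panels, each 28 mm thick, 321 mm deep and 1057 mm tall, stand 550 mm apart (outside-to-outside). Between them sit 4 shelves, each 18 mm thick and 321 mm deep, spanning the full gap between the sides. The bottom shelf rests on the floor (its underside at z = 0) and the clear gap between one shelf's top and the next shelf's underside is 288 mm.

The picture frame is on the floor beside the table on its +y side. The bookshelf is on top of the table.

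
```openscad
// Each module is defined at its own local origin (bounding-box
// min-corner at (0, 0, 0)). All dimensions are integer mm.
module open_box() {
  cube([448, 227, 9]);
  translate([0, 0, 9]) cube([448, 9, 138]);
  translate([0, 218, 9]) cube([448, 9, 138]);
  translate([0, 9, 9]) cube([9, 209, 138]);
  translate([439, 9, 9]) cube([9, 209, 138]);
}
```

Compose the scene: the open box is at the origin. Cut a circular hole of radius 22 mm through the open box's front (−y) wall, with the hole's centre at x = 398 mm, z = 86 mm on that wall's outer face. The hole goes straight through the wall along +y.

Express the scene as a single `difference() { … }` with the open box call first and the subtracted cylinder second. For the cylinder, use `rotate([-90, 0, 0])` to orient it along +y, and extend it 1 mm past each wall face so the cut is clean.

difference() {
  open_box();
  translate([398, -1, 86]) rotate([-90, 0, 0]) cylinder(h = 11, r = 22);
}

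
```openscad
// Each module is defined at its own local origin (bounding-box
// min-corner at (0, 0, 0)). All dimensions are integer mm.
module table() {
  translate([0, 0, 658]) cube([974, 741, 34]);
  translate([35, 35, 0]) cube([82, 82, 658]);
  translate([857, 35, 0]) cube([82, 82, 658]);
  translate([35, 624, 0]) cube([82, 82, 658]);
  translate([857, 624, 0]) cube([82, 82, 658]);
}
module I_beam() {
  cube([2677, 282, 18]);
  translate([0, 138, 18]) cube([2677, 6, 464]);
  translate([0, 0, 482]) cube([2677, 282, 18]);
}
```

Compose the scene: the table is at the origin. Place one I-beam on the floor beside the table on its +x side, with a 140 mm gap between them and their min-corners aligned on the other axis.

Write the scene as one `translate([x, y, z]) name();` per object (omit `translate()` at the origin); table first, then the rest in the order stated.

table();
translate([1114, 0, 0]) I_beam();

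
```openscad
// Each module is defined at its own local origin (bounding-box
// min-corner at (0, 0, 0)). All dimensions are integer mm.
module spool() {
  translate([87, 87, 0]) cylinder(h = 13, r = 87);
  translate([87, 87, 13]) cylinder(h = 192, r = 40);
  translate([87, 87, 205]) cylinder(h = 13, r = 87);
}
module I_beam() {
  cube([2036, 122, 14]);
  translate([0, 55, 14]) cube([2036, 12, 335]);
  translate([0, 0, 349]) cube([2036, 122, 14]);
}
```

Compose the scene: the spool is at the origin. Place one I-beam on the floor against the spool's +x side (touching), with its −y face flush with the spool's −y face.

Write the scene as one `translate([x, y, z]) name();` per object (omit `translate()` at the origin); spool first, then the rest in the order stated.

spool();
translate([174, 0, 0]) I_beam();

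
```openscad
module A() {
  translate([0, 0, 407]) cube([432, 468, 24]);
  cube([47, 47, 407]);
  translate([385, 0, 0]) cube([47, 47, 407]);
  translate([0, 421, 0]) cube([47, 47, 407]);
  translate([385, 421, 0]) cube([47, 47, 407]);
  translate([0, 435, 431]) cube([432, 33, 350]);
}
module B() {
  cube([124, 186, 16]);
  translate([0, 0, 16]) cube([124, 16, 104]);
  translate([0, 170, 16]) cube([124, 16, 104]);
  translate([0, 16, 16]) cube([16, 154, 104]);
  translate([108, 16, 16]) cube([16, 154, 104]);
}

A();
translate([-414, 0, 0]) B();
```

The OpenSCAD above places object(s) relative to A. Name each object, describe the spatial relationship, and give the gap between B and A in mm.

The open box's nearest face is 290 mm from the chair's −x face.

A is a chair. B is an open box. The open box is on the floor beside the chair on its −x side. The gap between the open box and the chair is 290 mm.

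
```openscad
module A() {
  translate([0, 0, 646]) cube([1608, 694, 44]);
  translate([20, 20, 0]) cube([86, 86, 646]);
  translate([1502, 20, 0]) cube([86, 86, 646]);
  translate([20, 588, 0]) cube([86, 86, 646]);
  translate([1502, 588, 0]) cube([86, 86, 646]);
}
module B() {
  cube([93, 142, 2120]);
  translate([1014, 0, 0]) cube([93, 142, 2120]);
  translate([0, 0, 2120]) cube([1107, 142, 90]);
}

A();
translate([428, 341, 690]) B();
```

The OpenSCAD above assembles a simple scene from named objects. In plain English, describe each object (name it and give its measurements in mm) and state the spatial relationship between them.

A is a table with a 1608×694 mm rectangular top, 44 mm thick, top surface at z = 690 mm, supported by four 86×86 mm square legs, each inset 20 mm from the nearest pair of top edges, running from the floor.

B is a door frame. The clear opening is 921 mm wide and 2120 mm high. Two 93 mm wide jambs, 142 mm deep, stand either side of the opening from the floor to the top of the opening. A 90 mm thick head sits across the top of both jambs, spanning the full outside width of the frame.

The door frame is on top of the table.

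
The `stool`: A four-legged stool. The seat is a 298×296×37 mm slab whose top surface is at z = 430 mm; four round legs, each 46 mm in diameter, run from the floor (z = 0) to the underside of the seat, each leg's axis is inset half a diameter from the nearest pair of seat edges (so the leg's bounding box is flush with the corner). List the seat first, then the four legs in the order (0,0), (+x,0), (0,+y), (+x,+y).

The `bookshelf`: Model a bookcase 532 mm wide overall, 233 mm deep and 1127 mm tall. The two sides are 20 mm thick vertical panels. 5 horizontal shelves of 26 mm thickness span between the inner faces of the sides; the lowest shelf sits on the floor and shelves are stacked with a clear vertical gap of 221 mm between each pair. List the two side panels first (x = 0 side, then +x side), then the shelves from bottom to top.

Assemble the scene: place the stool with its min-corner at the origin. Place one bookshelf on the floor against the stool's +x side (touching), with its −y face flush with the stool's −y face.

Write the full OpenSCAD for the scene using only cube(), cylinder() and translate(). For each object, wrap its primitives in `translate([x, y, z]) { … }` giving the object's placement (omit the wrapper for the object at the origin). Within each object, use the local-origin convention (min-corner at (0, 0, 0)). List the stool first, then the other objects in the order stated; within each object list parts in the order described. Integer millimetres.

translate([0, 0, 393]) cube([298, 296, 37]);
translate([23, 23, 0]) cylinder(h = 393, r = 23);
translate([275, 23, 0]) cylinder(h = 393, r = 23);
translate([23, 273, 0]) cylinder(h = 393, r = 23);
translate([275, 273, 0]) cylinder(h = 393, r = 23);
translate([298, 0, 0]) {
  cube([20, 233, 1127]);
  translate([512, 0, 0]) cube([20, 233, 1127]);
  translate([20, 0, 0]) cube([492, 233, 26]);
  translate([20, 0, 247]) cube([492, 233, 26]);
  translate([20, 0, 494]) cube([492, 233, 26]);
  translate([20, 0, 741]) cube([492, 233, 26]);
  translate([20, 0, 988]) cube([492, 233, 26]);
}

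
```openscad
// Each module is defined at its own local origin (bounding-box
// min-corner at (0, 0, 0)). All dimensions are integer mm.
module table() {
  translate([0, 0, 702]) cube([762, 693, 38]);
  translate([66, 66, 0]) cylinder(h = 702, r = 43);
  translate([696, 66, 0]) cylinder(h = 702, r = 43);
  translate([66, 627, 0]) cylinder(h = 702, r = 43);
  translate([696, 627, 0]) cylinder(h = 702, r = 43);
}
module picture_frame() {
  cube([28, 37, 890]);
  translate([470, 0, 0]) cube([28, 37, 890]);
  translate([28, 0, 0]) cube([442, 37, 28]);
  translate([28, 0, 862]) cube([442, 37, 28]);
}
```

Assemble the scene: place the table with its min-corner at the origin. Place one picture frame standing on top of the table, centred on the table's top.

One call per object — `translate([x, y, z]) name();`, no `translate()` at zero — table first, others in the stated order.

table();
translate([132, 328, 740]) picture_frame();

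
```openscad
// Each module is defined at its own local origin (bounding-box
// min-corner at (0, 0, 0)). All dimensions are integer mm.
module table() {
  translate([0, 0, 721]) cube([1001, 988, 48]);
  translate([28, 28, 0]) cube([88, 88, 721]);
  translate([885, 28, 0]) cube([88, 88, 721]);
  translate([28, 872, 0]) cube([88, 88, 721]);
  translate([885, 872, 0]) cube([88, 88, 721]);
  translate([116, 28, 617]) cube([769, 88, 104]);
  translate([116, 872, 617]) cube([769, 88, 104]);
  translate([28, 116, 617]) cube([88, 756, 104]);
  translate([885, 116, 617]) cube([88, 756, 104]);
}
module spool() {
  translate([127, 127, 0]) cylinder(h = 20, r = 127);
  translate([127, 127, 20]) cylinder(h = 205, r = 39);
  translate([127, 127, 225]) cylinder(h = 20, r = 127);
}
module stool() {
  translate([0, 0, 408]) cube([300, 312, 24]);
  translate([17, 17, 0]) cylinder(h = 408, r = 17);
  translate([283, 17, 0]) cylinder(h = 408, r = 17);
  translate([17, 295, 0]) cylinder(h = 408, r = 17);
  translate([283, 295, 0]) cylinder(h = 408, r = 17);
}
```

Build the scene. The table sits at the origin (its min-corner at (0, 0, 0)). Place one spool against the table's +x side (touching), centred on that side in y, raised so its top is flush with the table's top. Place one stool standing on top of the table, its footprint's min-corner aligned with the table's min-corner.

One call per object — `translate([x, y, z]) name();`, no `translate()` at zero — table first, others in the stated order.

table();
translate([1001, 367, 524]) spool();
translate([0, 0, 769]) stool();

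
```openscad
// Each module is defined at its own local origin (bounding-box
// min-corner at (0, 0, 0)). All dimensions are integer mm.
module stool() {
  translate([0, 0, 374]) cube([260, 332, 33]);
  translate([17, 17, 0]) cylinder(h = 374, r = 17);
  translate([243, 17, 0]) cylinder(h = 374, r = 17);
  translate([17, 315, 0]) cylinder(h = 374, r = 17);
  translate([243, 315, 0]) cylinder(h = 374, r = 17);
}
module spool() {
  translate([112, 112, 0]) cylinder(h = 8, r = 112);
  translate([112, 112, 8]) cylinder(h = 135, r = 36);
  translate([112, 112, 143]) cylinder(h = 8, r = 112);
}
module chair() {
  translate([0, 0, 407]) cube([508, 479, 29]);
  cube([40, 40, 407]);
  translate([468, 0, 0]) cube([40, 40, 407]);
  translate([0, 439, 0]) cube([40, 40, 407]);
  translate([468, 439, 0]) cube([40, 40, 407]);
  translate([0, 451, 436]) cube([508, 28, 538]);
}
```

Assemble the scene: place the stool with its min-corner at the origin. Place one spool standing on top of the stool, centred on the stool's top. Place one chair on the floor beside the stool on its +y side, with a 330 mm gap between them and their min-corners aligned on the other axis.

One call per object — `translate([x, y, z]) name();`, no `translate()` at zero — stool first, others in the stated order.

stool();
translate([18, 54, 407]) spool();
translate([0, 662, 0]) chair();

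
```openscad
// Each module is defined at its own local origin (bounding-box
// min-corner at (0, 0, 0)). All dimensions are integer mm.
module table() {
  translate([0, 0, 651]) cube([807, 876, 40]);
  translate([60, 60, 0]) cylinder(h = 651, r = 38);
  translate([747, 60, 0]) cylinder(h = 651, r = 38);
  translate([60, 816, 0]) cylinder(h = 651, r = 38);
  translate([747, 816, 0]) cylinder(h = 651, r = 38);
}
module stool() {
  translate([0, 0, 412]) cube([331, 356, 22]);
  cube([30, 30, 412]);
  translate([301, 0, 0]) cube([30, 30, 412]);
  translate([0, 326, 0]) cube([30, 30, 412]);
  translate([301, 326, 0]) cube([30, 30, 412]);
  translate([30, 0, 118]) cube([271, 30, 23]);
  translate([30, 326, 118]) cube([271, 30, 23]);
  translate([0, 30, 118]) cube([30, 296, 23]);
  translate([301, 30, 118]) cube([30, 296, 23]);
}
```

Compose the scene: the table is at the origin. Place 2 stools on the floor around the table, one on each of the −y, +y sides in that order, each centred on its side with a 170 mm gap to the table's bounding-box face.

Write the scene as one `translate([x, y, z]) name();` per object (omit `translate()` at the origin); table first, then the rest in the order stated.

table();
translate([238, -526, 0]) stool();
translate([238, 1046, 0]) stool();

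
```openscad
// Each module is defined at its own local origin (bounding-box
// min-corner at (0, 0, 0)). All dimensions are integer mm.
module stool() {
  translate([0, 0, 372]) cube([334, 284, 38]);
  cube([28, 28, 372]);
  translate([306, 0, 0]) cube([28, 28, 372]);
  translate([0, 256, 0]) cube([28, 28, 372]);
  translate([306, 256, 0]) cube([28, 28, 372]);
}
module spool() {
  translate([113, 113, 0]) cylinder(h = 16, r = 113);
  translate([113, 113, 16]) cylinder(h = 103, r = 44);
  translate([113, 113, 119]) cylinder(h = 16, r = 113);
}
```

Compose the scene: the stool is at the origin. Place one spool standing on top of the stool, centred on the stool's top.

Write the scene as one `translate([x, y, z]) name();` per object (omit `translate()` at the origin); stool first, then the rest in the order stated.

stool();
translate([54, 29, 410]) spool();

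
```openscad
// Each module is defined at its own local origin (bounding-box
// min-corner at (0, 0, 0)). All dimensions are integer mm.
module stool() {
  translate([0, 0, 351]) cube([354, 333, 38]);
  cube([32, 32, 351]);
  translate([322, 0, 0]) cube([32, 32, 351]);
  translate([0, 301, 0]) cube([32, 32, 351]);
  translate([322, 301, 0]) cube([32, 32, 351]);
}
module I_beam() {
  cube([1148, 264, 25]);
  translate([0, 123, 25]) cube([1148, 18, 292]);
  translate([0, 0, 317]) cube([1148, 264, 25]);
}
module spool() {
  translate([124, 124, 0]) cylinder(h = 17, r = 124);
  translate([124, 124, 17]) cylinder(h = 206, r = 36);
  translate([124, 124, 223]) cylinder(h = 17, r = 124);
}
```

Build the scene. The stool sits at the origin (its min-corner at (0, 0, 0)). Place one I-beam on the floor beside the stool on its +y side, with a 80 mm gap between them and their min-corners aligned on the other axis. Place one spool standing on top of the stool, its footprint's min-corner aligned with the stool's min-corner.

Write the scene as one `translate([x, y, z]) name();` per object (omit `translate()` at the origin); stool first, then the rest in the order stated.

stool();
translate([0, 413, 0]) I_beam();
translate([0, 0, 389]) spool();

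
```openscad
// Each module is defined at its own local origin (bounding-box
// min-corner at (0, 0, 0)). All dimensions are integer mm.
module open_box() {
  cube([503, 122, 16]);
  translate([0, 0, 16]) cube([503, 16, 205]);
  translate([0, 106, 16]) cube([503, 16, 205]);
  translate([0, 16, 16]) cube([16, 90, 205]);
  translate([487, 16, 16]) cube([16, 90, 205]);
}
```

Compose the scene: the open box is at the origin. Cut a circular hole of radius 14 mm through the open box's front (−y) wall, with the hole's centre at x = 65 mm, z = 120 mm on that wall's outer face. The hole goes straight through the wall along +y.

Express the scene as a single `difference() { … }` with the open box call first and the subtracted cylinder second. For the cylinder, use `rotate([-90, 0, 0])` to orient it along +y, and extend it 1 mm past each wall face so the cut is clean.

difference() {
  open_box();
  translate([65, -1, 120]) rotate([-90, 0, 0]) cylinder(h = 18, r = 14);
}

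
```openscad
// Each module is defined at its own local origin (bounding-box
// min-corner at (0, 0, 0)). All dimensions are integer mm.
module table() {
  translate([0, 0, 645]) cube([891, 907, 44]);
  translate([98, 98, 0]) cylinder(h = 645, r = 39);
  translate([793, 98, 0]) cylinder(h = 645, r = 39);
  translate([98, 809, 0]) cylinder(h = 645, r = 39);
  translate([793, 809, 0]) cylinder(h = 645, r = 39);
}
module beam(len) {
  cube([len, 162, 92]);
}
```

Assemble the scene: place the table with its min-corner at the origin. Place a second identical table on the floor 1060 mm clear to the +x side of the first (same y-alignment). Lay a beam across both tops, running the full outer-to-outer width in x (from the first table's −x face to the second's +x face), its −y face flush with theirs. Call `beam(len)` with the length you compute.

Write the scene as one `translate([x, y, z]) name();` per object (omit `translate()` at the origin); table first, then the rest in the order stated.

table();
translate([1951, 0, 0]) table();
translate([0, 0, 689]) beam(2842);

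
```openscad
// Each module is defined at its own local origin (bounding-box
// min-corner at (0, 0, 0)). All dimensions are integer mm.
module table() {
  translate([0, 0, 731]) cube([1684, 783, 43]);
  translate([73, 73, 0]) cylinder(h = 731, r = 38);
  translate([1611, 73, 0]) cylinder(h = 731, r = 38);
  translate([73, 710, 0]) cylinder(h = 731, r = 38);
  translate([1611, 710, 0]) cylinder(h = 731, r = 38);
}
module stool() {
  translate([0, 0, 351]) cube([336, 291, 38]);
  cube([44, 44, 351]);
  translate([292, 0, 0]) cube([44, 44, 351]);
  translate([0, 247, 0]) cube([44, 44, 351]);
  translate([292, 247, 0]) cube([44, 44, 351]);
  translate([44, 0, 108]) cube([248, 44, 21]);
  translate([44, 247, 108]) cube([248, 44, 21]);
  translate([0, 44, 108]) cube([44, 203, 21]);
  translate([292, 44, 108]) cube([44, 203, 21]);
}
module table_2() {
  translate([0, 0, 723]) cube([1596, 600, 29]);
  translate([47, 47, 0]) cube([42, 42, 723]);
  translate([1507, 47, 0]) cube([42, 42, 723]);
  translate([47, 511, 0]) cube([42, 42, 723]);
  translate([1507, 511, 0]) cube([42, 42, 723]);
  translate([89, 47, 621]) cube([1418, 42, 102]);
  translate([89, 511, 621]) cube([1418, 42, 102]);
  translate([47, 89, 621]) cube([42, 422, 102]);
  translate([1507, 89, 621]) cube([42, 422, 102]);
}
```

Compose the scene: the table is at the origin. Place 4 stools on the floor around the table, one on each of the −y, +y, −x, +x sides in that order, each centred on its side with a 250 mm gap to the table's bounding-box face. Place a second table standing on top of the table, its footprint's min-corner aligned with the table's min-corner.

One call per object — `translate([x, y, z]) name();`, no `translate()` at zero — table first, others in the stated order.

table();
translate([674, -541, 0]) stool();
translate([674, 1033, 0]) stool();
translate([-586, 246, 0]) stool();
translate([1934, 246, 0]) stool();
translate([0, 0, 774]) table_2();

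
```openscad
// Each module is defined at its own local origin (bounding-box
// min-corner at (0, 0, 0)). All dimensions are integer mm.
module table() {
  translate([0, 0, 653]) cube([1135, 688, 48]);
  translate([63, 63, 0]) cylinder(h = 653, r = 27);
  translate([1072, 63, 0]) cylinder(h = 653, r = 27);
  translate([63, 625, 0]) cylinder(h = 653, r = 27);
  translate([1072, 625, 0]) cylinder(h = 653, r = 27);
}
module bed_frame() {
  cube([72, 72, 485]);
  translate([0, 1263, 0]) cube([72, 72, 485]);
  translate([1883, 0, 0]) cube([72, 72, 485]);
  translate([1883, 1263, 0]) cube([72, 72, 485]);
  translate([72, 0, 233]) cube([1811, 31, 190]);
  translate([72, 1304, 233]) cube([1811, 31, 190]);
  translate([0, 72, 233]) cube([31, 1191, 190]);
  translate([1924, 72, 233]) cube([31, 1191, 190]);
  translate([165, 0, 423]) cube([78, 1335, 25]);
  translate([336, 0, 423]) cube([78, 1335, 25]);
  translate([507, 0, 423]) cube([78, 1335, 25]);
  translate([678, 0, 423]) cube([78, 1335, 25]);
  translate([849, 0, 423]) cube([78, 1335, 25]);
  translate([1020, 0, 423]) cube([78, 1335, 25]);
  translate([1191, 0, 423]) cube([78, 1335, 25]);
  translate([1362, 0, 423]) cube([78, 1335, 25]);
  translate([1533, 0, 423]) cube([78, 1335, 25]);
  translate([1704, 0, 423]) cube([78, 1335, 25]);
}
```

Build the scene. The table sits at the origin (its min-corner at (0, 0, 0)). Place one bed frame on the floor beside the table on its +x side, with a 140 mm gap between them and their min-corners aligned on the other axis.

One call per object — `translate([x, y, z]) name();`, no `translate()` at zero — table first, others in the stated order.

table();
translate([1275, 0, 0]) bed_frame();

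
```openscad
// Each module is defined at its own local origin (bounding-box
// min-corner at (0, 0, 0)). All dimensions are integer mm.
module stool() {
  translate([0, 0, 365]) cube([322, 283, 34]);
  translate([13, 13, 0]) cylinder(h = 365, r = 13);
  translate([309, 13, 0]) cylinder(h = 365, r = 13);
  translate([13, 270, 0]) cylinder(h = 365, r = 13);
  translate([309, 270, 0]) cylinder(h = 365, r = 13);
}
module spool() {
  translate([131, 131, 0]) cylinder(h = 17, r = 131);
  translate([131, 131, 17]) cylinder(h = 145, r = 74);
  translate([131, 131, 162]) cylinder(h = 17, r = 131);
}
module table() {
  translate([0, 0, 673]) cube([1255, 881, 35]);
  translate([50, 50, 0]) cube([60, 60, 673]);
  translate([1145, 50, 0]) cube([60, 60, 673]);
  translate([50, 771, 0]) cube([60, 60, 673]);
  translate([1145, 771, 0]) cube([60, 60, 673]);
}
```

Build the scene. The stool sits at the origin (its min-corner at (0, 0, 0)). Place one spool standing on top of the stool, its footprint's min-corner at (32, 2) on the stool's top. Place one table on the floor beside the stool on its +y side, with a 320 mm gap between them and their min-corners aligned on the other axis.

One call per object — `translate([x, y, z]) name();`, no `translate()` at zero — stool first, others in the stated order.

stool();
translate([32, 2, 399]) spool();
translate([0, 603, 0]) table();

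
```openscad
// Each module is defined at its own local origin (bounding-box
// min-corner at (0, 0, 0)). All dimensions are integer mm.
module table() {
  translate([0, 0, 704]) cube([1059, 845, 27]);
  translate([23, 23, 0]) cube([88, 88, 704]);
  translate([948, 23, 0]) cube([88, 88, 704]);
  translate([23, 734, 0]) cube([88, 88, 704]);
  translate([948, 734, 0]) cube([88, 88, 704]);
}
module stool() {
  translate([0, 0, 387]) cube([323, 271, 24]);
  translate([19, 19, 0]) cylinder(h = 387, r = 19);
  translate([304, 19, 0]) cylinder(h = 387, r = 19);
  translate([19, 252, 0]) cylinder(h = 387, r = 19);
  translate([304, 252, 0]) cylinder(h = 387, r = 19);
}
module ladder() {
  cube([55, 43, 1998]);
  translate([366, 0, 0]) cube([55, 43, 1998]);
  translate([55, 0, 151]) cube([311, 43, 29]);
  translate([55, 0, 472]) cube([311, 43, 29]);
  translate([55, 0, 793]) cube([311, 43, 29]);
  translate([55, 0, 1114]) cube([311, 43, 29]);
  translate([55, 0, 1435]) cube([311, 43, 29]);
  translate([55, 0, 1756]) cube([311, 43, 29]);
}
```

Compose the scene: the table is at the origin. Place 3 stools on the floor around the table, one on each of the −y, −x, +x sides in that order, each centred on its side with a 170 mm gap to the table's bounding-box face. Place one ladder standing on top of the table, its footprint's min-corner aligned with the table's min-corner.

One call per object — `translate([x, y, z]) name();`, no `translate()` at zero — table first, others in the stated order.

table();
translate([368, -441, 0]) stool();
translate([-493, 287, 0]) stool();
translate([1229, 287, 0]) stool();
translate([0, 0, 731]) ladder();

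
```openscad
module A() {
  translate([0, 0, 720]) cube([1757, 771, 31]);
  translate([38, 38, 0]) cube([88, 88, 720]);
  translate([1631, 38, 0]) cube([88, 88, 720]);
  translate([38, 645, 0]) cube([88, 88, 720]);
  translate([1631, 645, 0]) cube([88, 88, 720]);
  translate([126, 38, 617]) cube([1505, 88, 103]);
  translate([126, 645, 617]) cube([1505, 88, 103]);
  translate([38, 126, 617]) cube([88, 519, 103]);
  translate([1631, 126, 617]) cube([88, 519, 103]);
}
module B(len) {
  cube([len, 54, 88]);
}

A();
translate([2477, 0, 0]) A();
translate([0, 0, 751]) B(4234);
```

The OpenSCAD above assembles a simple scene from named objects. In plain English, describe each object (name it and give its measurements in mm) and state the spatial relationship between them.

A is a table: top 1757 mm (x) × 771 mm (y), 31 mm thick, upper face at z = 751 mm, on four 88×88 mm square legs, each inset 38 mm from the nearest pair of top edges, running from z = 0 to the bottom of the top. Four apron rails, 88 mm thick and 103 mm tall, run between adjacent legs with their top edges flush with the underside of the top and their outer faces flush with the legs' outer faces.

B is a rectangular beam 4234 mm long (x), 54 mm deep (y), 88 mm thick (z).

The beam spans the tops of two tables placed 720 mm apart, resting at z = 751 mm.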